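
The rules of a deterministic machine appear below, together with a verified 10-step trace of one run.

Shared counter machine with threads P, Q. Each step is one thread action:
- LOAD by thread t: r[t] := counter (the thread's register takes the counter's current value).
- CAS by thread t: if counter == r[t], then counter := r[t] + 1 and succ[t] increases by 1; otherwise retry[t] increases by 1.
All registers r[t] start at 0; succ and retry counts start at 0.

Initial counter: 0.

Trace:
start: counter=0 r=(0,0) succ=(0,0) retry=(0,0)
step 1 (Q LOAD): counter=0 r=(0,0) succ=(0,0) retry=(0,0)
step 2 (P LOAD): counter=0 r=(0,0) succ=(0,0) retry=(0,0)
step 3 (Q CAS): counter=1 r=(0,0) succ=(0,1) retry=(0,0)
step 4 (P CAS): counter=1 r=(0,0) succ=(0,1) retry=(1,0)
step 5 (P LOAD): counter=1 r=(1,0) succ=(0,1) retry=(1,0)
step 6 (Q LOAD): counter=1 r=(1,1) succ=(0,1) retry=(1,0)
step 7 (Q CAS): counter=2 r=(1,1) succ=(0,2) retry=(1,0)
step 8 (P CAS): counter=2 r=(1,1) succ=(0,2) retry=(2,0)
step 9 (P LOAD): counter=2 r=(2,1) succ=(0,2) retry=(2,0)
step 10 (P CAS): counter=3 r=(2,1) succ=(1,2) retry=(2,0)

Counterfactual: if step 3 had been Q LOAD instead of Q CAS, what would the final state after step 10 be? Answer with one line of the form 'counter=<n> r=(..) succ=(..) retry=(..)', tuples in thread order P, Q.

(re-executing from step 3 with the substitution; state before step 3: counter=0 r=(0,0) succ=(0,0) retry=(0,0))
step 3 (Q LOAD): counter=0 r=(0,0) succ=(0,0) retry=(0,0)
step 4 (P CAS): counter=1 r=(0,0) succ=(1,0) retry=(0,0)
step 5 (P LOAD): counter=1 r=(1,0) succ=(1,0) retry=(0,0)
step 6 (Q LOAD): counter=1 r=(1,1) succ=(1,0) retry=(0,0)
step 7 (Q CAS): counter=2 r=(1,1) succ=(1,1) retry=(0,0)
step 8 (P CAS): counter=2 r=(1,1) succ=(1,1) retry=(1,0)
step 9 (P LOAD): counter=2 r=(2,1) succ=(1,1) retry=(1,0)
step 10 (P CAS): counter=3 r=(2,1) succ=(2,1) retry=(1,0)

counter=3 r=(2,1) succ=(2,1) retry=(1,0)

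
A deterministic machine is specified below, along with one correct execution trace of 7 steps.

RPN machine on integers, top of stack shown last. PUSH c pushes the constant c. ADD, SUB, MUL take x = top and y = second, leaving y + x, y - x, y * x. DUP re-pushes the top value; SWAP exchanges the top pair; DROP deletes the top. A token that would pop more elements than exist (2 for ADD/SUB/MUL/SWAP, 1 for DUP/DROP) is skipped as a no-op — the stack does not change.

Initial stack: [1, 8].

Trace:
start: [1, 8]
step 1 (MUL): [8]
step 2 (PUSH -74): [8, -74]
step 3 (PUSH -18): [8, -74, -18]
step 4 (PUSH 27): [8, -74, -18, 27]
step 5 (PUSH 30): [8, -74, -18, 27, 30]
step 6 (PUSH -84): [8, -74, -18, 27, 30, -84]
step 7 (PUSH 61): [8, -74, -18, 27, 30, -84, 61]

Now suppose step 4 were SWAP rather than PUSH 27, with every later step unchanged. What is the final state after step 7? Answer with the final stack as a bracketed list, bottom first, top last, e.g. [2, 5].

(re-executing from step 4 with the substitution; state before step 4: [8, -74, -18])
step 4 (SWAP): [8, -18, -74]
step 5 (PUSH 30): [8, -18, -74, 30]
step 6 (PUSH -84): [8, -18, -74, 30, -84]
step 7 (PUSH 61): [8, -18, -74, 30, -84, 61]

[8, -18, -74, 30, -84, 61]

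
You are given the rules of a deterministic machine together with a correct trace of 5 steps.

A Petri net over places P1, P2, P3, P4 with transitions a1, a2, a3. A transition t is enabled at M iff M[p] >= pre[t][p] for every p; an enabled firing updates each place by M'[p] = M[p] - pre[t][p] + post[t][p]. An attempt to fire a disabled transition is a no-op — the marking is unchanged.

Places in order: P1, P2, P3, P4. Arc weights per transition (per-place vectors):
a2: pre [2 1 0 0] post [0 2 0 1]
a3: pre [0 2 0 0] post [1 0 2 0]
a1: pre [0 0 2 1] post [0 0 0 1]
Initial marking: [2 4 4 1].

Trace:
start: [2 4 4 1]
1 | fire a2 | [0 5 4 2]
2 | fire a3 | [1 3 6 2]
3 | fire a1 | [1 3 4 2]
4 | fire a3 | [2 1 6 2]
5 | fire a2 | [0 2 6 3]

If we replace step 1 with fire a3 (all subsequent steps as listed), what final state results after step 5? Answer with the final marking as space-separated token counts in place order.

4 0 6 1

(re-executing from step 1 with the substitution; state before step 1: [2 4 4 1])
1 | fire a3 | [3 2 6 1]
2 | fire a3 | [4 0 8 1]
3 | fire a1 | [4 0 6 1]
4 | fire a3 | [4 0 6 1]
5 | fire a2 | [4 0 6 1]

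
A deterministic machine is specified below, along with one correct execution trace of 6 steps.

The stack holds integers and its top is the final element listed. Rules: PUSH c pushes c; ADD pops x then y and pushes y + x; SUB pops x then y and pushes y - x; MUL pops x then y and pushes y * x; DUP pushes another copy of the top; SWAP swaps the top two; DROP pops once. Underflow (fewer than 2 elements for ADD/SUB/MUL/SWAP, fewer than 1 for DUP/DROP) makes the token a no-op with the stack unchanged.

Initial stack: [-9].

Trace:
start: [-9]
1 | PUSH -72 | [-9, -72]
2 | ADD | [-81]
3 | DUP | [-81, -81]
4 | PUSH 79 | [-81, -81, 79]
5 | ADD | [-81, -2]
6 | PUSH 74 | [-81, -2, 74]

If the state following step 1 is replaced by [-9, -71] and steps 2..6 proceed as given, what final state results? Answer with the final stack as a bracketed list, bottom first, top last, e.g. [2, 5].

[-80, -1, 74]

state after step 1 := [-9, -71]
2 | ADD | [-80]
3 | DUP | [-80, -80]
4 | PUSH 79 | [-80, -80, 79]
5 | ADD | [-80, -1]
6 | PUSH 74 | [-80, -1, 74]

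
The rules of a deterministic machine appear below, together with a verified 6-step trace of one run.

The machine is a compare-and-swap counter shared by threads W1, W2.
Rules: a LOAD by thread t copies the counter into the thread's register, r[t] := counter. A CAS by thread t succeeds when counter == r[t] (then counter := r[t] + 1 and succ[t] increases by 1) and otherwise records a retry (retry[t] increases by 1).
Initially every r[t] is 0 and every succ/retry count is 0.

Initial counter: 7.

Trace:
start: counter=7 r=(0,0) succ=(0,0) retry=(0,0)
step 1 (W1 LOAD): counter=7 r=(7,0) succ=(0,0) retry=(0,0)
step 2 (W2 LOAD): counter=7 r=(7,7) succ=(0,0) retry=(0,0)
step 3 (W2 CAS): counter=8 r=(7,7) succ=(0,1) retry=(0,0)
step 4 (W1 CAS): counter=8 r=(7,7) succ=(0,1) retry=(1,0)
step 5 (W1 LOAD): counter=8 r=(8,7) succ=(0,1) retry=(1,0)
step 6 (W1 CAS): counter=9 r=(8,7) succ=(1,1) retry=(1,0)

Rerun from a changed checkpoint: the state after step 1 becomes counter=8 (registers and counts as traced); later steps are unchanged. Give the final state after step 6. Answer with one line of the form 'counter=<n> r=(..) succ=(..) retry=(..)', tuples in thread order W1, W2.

counter=10 r=(9,8) succ=(1,1) retry=(1,0)

state after step 1 := counter=8 r=(7,0) succ=(0,0) retry=(0,0)
step 2 (W2 LOAD): counter=8 r=(7,8) succ=(0,0) retry=(0,0)
step 3 (W2 CAS): counter=9 r=(7,8) succ=(0,1) retry=(0,0)
step 4 (W1 CAS): counter=9 r=(7,8) succ=(0,1) retry=(1,0)
step 5 (W1 LOAD): counter=9 r=(9,8) succ=(0,1) retry=(1,0)
step 6 (W1 CAS): counter=10 r=(9,8) succ=(1,1) retry=(1,0)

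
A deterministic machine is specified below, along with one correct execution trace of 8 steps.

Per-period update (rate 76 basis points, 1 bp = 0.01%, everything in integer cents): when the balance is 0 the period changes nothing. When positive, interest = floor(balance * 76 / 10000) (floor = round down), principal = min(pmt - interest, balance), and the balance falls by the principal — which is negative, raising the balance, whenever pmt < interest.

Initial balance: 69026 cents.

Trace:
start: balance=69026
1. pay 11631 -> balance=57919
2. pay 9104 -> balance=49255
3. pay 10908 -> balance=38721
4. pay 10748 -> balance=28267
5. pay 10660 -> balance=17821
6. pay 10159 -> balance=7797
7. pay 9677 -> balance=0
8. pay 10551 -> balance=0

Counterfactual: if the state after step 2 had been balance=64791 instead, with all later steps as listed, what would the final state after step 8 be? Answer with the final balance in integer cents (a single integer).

state after step 2 := balance=64791
3. pay 10908 -> balance=54375
4. pay 10748 -> balance=44040
5. pay 10660 -> balance=33714
6. pay 10159 -> balance=23811
7. pay 9677 -> balance=14314
8. pay 10551 -> balance=3871

3871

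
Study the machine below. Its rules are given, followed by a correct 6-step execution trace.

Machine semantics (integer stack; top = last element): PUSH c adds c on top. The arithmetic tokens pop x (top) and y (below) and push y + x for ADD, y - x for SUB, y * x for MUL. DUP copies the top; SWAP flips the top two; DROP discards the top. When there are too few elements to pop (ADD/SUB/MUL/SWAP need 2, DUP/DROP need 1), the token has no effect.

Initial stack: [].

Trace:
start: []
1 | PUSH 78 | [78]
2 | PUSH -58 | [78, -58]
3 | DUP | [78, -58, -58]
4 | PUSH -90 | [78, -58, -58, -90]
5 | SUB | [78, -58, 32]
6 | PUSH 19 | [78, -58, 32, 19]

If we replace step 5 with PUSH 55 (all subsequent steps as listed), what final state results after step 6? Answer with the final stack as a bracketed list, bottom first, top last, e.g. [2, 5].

[78, -58, -58, -90, 55, 19]

(re-executing from step 5 with the substitution; state before step 5: [78, -58, -58, -90])
5 | PUSH 55 | [78, -58, -58, -90, 55]
6 | PUSH 19 | [78, -58, -58, -90, 55, 19]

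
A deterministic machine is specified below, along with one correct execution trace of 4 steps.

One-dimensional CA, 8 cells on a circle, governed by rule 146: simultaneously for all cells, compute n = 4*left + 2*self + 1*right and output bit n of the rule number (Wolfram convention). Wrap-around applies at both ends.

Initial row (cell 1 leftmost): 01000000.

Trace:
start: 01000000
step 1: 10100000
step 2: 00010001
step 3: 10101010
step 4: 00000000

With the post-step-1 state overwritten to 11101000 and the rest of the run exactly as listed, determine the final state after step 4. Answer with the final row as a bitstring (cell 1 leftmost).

state after step 1 := 11101000
step 2: 01000101
step 3: 00101000
step 4: 01000100

01000100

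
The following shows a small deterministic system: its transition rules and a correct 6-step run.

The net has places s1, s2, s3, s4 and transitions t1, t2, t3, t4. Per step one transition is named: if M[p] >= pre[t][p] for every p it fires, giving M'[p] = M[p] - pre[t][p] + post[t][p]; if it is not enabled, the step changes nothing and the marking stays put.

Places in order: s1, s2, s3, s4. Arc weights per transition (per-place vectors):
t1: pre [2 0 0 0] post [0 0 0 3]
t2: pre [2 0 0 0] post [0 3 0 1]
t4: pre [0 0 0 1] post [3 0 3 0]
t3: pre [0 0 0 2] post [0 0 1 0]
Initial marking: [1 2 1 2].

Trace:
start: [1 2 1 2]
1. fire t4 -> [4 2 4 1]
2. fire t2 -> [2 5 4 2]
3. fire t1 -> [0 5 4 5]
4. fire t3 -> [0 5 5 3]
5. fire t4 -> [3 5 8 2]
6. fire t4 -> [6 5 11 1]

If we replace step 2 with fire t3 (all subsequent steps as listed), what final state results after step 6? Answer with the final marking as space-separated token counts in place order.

(re-executing from step 2 with the substitution; state before step 2: [4 2 4 1])
2. fire t3 -> [4 2 4 1]
3. fire t1 -> [2 2 4 4]
4. fire t3 -> [2 2 5 2]
5. fire t4 -> [5 2 8 1]
6. fire t4 -> [8 2 11 0]

8 2 11 0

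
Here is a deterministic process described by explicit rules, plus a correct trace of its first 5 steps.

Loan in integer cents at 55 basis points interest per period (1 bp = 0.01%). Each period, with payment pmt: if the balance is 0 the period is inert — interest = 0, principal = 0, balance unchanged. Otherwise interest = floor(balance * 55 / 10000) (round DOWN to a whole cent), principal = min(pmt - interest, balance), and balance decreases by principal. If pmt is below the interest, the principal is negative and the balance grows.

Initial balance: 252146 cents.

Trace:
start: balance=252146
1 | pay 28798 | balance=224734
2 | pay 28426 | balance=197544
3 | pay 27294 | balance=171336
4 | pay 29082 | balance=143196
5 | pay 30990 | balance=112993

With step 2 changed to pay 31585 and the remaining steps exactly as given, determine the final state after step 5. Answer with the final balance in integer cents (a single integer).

(re-executing from step 2 with the substitution; state before step 2: balance=224734)
2 | pay 31585 | balance=194385
3 | pay 27294 | balance=168160
4 | pay 29082 | balance=140002
5 | pay 30990 | balance=109782

109782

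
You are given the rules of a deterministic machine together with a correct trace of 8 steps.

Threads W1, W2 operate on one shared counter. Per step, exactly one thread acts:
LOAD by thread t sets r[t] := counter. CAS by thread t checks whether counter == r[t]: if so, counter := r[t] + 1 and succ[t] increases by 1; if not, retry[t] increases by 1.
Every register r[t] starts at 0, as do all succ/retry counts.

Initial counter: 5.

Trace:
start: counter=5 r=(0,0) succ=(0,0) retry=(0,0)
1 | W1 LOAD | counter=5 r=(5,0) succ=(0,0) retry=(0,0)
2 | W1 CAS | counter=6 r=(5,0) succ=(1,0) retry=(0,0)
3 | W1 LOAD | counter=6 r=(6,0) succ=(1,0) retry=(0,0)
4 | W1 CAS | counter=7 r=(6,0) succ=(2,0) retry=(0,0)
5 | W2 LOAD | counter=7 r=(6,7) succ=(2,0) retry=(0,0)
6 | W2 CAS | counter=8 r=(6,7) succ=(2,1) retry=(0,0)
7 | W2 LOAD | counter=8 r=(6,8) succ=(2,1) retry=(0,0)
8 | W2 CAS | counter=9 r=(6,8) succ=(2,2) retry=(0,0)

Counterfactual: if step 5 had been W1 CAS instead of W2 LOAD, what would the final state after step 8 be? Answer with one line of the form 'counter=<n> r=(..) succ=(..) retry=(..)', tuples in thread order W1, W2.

(re-executing from step 5 with the substitution; state before step 5: counter=7 r=(6,0) succ=(2,0) retry=(0,0))
5 | W1 CAS | counter=7 r=(6,0) succ=(2,0) retry=(1,0)
6 | W2 CAS | counter=7 r=(6,0) succ=(2,0) retry=(1,1)
7 | W2 LOAD | counter=7 r=(6,7) succ=(2,0) retry=(1,1)
8 | W2 CAS | counter=8 r=(6,7) succ=(2,1) retry=(1,1)

counter=8 r=(6,7) succ=(2,1) retry=(1,1)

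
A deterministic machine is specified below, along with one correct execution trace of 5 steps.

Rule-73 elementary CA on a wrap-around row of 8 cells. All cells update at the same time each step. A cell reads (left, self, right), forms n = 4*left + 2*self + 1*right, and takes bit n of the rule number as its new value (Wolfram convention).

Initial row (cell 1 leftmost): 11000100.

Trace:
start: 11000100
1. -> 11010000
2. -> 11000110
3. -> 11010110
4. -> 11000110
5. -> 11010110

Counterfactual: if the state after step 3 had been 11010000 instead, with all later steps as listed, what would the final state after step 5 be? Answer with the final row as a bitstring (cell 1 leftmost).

11010110

state after step 3 := 11010000
4. -> 11000110
5. -> 11010110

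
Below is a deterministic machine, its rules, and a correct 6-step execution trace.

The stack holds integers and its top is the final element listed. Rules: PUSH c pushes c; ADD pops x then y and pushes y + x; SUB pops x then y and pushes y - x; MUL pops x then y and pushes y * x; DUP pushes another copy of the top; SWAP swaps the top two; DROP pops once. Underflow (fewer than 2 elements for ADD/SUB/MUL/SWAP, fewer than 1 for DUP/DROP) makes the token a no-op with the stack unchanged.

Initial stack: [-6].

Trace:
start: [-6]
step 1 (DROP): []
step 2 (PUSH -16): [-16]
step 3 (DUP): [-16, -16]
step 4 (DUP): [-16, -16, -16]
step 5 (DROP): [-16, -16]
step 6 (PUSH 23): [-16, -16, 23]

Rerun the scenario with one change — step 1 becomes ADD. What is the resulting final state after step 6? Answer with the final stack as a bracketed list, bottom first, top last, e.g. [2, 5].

(re-executing from step 1 with the substitution; state before step 1: [-6])
step 1 (ADD): [-6]
step 2 (PUSH -16): [-6, -16]
step 3 (DUP): [-6, -16, -16]
step 4 (DUP): [-6, -16, -16, -16]
step 5 (DROP): [-6, -16, -16]
step 6 (PUSH 23): [-6, -16, -16, 23]

[-6, -16, -16, 23]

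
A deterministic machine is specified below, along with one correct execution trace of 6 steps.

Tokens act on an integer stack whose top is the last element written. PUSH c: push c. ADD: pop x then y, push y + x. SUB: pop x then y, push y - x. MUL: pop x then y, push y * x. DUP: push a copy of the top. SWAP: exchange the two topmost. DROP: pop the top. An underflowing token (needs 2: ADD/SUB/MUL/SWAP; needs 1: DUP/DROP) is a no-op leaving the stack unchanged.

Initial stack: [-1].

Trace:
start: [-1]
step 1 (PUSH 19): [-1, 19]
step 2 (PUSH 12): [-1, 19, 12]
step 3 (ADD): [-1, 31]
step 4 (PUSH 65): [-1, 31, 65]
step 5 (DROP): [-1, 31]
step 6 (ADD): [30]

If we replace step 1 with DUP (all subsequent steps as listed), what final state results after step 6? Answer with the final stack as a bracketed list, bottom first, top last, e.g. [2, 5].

[10]

(re-executing from step 1 with the substitution; state before step 1: [-1])
step 1 (DUP): [-1, -1]
step 2 (PUSH 12): [-1, -1, 12]
step 3 (ADD): [-1, 11]
step 4 (PUSH 65): [-1, 11, 65]
step 5 (DROP): [-1, 11]
step 6 (ADD): [10]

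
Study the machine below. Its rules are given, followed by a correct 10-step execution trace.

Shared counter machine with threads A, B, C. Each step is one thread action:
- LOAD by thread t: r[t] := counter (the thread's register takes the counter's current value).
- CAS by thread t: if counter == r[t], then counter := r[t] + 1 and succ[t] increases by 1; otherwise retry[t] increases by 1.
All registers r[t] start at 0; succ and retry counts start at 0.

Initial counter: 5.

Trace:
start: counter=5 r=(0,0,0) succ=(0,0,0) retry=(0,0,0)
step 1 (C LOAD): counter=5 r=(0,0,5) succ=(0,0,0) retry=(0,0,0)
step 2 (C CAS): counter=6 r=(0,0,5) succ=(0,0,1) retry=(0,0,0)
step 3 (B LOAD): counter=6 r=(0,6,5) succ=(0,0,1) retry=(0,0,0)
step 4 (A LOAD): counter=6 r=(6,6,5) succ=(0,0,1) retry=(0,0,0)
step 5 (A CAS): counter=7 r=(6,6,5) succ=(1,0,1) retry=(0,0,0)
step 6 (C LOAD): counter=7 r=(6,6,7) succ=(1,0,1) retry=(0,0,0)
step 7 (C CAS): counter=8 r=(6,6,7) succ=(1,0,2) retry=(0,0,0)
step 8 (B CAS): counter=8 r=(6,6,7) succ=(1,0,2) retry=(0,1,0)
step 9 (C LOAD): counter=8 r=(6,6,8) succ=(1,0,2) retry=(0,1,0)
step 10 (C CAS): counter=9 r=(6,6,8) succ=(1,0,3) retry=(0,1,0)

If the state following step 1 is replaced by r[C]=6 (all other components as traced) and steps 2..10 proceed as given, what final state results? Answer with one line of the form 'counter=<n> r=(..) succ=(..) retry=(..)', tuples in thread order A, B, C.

state after step 1 := counter=5 r=(0,0,6) succ=(0,0,0) retry=(0,0,0)
step 2 (C CAS): counter=5 r=(0,0,6) succ=(0,0,0) retry=(0,0,1)
step 3 (B LOAD): counter=5 r=(0,5,6) succ=(0,0,0) retry=(0,0,1)
step 4 (A LOAD): counter=5 r=(5,5,6) succ=(0,0,0) retry=(0,0,1)
step 5 (A CAS): counter=6 r=(5,5,6) succ=(1,0,0) retry=(0,0,1)
step 6 (C LOAD): counter=6 r=(5,5,6) succ=(1,0,0) retry=(0,0,1)
step 7 (C CAS): counter=7 r=(5,5,6) succ=(1,0,1) retry=(0,0,1)
step 8 (B CAS): counter=7 r=(5,5,6) succ=(1,0,1) retry=(0,1,1)
step 9 (C LOAD): counter=7 r=(5,5,7) succ=(1,0,1) retry=(0,1,1)
step 10 (C CAS): counter=8 r=(5,5,7) succ=(1,0,2) retry=(0,1,1)

counter=8 r=(5,5,7) succ=(1,0,2) retry=(0,1,1)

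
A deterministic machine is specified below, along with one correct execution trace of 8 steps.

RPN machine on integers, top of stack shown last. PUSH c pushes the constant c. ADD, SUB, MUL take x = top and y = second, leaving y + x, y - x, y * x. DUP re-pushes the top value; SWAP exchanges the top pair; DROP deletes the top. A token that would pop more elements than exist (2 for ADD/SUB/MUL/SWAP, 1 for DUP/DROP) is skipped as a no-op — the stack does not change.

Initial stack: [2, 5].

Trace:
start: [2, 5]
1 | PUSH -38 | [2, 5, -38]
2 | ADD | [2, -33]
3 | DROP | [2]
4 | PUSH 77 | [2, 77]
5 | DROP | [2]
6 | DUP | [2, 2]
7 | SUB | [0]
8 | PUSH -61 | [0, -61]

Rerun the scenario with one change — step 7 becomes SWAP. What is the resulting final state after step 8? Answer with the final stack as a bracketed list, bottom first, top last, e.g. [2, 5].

(re-executing from step 7 with the substitution; state before step 7: [2, 2])
7 | SWAP | [2, 2]
8 | PUSH -61 | [2, 2, -61]

[2, 2, -61]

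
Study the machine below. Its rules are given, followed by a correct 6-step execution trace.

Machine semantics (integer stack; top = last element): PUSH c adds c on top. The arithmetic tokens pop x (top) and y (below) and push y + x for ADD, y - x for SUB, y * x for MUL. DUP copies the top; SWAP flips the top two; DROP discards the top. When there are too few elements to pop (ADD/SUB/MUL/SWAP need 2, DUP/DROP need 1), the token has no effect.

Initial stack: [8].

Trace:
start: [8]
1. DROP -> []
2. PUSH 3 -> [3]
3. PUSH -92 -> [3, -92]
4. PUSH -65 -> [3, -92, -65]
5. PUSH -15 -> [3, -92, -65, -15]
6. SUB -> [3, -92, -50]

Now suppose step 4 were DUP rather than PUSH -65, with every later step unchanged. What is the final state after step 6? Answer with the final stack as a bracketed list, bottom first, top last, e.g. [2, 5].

(re-executing from step 4 with the substitution; state before step 4: [3, -92])
4. DUP -> [3, -92, -92]
5. PUSH -15 -> [3, -92, -92, -15]
6. SUB -> [3, -92, -77]

[3, -92, -77]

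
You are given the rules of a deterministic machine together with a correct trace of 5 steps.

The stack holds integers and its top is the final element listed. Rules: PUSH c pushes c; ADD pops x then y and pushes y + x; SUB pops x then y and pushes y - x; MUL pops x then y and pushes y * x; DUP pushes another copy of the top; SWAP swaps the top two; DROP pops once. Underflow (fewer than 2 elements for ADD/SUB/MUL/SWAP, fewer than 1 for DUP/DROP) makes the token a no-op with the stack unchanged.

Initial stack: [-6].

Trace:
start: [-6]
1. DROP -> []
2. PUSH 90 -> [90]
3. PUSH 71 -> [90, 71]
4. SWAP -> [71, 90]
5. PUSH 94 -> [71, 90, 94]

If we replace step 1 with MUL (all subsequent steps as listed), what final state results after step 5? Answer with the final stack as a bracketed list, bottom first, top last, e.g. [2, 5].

[-6, 71, 90, 94]

(re-executing from step 1 with the substitution; state before step 1: [-6])
1. MUL -> [-6]
2. PUSH 90 -> [-6, 90]
3. PUSH 71 -> [-6, 90, 71]
4. SWAP -> [-6, 71, 90]
5. PUSH 94 -> [-6, 71, 90, 94]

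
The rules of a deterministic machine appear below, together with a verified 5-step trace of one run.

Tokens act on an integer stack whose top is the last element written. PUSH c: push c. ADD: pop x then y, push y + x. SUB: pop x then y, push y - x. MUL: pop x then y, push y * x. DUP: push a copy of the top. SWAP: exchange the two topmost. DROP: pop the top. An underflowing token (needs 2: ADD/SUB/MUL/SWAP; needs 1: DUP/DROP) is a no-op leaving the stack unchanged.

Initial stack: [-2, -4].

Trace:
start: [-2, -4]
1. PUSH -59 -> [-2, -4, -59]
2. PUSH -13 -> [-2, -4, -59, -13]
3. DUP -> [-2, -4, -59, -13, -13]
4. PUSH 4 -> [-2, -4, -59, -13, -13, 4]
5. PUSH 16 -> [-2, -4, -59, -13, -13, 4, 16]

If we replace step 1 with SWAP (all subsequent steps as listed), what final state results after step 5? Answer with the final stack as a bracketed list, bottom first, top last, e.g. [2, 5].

[-4, -2, -13, -13, 4, 16]

(re-executing from step 1 with the substitution; state before step 1: [-2, -4])
1. SWAP -> [-4, -2]
2. PUSH -13 -> [-4, -2, -13]
3. DUP -> [-4, -2, -13, -13]
4. PUSH 4 -> [-4, -2, -13, -13, 4]
5. PUSH 16 -> [-4, -2, -13, -13, 4, 16]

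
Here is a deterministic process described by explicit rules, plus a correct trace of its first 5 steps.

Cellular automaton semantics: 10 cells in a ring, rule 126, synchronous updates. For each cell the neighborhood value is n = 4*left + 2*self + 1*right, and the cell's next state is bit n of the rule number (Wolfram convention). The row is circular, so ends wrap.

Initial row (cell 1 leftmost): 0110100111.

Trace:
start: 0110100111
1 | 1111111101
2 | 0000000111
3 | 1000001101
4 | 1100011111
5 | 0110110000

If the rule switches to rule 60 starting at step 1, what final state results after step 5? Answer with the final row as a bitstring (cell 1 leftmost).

(re-executing steps 1..5 under rule 60; state before step 1: 0110100111)
1 | 1101110100
2 | 1011001110
3 | 1110101001
4 | 0001111101
5 | 1001000011

1001000011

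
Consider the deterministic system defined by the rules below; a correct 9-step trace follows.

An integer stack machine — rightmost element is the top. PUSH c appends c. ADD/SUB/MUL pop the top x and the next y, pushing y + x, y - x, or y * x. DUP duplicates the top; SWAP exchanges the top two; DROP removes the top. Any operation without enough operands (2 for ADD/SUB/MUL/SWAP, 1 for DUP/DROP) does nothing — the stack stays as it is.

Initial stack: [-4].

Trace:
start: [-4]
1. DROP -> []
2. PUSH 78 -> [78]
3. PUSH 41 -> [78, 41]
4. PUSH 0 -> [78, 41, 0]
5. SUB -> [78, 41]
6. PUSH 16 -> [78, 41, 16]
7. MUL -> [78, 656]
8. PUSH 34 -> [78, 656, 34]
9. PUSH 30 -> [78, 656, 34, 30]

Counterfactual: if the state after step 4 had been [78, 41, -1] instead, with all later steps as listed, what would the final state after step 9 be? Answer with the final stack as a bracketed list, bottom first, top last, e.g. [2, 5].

state after step 4 := [78, 41, -1]
5. SUB -> [78, 42]
6. PUSH 16 -> [78, 42, 16]
7. MUL -> [78, 672]
8. PUSH 34 -> [78, 672, 34]
9. PUSH 30 -> [78, 672, 34, 30]

[78, 672, 34, 30]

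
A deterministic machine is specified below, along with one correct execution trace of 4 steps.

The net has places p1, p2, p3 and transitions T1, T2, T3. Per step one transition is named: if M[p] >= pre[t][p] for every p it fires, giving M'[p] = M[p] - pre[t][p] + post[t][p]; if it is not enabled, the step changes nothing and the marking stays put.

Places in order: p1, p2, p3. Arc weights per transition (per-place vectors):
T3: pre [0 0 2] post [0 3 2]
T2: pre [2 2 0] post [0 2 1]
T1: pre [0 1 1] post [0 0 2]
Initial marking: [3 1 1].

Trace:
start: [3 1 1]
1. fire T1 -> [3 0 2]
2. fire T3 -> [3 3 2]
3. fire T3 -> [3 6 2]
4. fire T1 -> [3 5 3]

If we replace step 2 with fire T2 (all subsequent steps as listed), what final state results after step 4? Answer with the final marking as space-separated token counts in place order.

3 2 3

(re-executing from step 2 with the substitution; state before step 2: [3 0 2])
2. fire T2 -> [3 0 2]
3. fire T3 -> [3 3 2]
4. fire T1 -> [3 2 3]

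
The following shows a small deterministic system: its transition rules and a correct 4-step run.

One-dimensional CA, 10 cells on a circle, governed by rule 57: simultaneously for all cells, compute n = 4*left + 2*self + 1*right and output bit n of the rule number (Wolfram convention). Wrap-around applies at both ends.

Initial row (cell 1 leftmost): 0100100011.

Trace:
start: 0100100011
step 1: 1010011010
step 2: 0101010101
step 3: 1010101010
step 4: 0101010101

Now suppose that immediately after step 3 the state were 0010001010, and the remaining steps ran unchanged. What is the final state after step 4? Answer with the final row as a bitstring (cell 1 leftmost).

state after step 3 := 0010001010
step 4: 1001100101

1001100101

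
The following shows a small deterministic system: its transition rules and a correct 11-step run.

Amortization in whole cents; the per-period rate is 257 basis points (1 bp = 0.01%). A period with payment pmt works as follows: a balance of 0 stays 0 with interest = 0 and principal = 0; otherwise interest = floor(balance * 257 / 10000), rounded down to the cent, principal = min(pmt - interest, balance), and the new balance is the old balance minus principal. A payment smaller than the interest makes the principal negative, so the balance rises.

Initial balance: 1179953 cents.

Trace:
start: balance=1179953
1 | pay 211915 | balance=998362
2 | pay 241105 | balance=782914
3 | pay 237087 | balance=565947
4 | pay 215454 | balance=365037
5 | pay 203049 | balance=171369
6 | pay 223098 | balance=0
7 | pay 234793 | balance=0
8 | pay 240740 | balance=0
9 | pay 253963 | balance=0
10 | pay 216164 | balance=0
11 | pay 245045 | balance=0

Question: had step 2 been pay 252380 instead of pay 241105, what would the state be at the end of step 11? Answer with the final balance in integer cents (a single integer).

0

(re-executing from step 2 with the substitution; state before step 2: balance=998362)
2 | pay 252380 | balance=771639
3 | pay 237087 | balance=554383
4 | pay 215454 | balance=353176
5 | pay 203049 | balance=159203
6 | pay 223098 | balance=0
7 | pay 234793 | balance=0
8 | pay 240740 | balance=0
9 | pay 253963 | balance=0
10 | pay 216164 | balance=0
11 | pay 245045 | balance=0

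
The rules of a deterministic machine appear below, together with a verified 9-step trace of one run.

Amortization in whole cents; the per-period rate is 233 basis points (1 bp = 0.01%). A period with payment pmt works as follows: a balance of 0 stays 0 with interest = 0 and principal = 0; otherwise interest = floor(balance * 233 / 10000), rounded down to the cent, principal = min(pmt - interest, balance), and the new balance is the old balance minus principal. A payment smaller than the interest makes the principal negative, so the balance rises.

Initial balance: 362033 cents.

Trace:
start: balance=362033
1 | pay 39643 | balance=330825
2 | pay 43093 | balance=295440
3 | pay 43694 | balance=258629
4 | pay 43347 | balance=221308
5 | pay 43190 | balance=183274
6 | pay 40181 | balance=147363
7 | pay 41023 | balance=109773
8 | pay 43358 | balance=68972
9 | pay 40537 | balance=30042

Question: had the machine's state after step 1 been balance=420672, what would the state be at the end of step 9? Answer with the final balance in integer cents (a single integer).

state after step 1 := balance=420672
2 | pay 43093 | balance=387380
3 | pay 43694 | balance=352711
4 | pay 43347 | balance=317582
5 | pay 43190 | balance=281791
6 | pay 40181 | balance=248175
7 | pay 41023 | balance=212934
8 | pay 43358 | balance=174537
9 | pay 40537 | balance=138066

138066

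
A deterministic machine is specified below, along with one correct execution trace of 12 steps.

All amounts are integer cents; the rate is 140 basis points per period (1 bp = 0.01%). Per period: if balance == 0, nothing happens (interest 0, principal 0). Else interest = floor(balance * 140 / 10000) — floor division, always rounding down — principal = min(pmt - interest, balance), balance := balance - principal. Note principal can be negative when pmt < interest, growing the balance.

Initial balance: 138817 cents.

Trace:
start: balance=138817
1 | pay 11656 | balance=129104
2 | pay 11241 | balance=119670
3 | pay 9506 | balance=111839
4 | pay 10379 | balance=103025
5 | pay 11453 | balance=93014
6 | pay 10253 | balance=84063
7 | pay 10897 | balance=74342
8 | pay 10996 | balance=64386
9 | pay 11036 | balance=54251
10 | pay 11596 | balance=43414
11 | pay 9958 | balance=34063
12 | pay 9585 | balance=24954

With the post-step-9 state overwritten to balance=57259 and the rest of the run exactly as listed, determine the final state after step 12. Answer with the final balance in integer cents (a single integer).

28091

state after step 9 := balance=57259
10 | pay 11596 | balance=46464
11 | pay 9958 | balance=37156
12 | pay 9585 | balance=28091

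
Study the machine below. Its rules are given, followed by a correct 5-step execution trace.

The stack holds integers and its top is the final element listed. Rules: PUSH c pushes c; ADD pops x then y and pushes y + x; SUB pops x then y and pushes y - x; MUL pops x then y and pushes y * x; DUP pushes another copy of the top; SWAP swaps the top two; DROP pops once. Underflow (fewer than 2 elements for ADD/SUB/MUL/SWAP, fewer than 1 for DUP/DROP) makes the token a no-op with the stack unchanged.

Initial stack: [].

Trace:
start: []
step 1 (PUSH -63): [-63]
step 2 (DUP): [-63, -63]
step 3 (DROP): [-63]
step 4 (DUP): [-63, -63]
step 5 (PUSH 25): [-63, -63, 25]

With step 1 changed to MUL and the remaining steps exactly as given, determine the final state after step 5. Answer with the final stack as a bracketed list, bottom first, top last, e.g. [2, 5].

(re-executing from step 1 with the substitution; state before step 1: [])
step 1 (MUL): []
step 2 (DUP): []
step 3 (DROP): []
step 4 (DUP): []
step 5 (PUSH 25): [25]

[25]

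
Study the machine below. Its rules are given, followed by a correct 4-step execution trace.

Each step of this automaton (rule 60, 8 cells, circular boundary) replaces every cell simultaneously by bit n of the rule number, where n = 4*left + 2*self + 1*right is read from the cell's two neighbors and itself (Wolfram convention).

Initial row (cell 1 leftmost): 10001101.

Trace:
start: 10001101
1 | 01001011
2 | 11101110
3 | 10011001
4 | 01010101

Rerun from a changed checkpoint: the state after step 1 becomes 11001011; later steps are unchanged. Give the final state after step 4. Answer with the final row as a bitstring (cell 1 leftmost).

10100101

state after step 1 := 11001011
2 | 00101110
3 | 00111001
4 | 10100101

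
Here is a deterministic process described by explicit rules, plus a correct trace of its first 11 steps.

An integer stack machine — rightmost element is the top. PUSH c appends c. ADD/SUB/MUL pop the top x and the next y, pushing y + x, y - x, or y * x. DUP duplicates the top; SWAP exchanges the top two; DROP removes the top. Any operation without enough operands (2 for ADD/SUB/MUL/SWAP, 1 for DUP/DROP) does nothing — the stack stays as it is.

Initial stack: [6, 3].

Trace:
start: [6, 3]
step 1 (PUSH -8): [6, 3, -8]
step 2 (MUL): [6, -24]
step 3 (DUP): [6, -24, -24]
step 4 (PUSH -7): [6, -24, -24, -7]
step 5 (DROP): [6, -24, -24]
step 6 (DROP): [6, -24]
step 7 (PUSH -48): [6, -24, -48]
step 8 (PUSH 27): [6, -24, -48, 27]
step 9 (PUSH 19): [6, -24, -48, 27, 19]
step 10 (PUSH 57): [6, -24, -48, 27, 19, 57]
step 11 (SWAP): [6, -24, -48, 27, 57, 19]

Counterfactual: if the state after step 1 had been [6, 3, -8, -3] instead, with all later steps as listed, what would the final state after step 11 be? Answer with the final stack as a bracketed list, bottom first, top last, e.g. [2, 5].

state after step 1 := [6, 3, -8, -3]
step 2 (MUL): [6, 3, 24]
step 3 (DUP): [6, 3, 24, 24]
step 4 (PUSH -7): [6, 3, 24, 24, -7]
step 5 (DROP): [6, 3, 24, 24]
step 6 (DROP): [6, 3, 24]
step 7 (PUSH -48): [6, 3, 24, -48]
step 8 (PUSH 27): [6, 3, 24, -48, 27]
step 9 (PUSH 19): [6, 3, 24, -48, 27, 19]
step 10 (PUSH 57): [6, 3, 24, -48, 27, 19, 57]
step 11 (SWAP): [6, 3, 24, -48, 27, 57, 19]

[6, 3, 24, -48, 27, 57, 19]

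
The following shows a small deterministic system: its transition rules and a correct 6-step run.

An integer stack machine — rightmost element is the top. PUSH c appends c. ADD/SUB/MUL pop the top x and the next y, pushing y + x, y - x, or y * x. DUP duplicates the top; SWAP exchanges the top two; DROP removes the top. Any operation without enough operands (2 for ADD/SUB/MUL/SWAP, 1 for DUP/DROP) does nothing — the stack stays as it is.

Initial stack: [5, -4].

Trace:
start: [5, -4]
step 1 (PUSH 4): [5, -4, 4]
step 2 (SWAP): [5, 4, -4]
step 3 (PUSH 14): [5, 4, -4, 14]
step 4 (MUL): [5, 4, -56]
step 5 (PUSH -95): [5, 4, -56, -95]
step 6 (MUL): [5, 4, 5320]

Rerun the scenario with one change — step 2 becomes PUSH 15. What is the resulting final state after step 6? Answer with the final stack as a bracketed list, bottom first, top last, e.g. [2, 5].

[5, -4, 4, -19950]

(re-executing from step 2 with the substitution; state before step 2: [5, -4, 4])
step 2 (PUSH 15): [5, -4, 4, 15]
step 3 (PUSH 14): [5, -4, 4, 15, 14]
step 4 (MUL): [5, -4, 4, 210]
step 5 (PUSH -95): [5, -4, 4, 210, -95]
step 6 (MUL): [5, -4, 4, -19950]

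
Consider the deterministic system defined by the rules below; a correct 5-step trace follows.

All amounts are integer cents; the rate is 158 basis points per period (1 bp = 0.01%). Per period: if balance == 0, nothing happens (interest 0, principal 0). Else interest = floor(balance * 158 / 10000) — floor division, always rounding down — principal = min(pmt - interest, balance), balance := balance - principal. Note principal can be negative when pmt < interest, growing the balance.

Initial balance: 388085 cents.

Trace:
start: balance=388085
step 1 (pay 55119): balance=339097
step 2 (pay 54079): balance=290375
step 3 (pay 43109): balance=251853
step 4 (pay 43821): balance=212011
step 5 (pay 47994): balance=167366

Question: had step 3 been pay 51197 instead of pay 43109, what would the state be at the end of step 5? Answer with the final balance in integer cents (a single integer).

(re-executing from step 3 with the substitution; state before step 3: balance=290375)
step 3 (pay 51197): balance=243765
step 4 (pay 43821): balance=203795
step 5 (pay 47994): balance=159020

159020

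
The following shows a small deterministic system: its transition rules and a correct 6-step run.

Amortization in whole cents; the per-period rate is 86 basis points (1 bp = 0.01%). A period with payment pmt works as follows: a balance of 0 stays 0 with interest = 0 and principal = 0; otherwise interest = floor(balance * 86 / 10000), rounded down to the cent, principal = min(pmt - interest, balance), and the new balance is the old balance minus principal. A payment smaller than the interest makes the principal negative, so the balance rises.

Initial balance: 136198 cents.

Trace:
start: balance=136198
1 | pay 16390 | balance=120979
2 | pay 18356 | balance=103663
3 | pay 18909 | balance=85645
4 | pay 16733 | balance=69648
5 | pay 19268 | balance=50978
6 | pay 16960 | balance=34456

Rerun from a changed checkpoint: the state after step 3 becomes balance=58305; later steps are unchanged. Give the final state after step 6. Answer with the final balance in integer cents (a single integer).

6405

state after step 3 := balance=58305
4 | pay 16733 | balance=42073
5 | pay 19268 | balance=23166
6 | pay 16960 | balance=6405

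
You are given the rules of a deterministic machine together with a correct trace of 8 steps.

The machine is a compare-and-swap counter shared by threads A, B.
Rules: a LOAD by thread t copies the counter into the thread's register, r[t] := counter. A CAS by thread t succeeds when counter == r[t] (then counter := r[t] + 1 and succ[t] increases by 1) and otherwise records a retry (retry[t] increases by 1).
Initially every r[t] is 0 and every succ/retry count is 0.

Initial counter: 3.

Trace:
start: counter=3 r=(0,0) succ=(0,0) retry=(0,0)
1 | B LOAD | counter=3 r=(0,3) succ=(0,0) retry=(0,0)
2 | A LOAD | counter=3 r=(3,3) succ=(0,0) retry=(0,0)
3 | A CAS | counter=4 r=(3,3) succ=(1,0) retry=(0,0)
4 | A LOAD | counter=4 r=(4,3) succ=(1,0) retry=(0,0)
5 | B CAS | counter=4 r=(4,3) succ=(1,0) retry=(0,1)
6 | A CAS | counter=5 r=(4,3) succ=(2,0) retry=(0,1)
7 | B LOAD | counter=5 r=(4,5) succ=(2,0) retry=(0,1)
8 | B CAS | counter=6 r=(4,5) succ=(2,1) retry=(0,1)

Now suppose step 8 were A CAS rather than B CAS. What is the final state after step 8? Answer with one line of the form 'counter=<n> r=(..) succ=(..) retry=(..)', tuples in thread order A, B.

(re-executing from step 8 with the substitution; state before step 8: counter=5 r=(4,5) succ=(2,0) retry=(0,1))
8 | A CAS | counter=5 r=(4,5) succ=(2,0) retry=(1,1)

counter=5 r=(4,5) succ=(2,0) retry=(1,1)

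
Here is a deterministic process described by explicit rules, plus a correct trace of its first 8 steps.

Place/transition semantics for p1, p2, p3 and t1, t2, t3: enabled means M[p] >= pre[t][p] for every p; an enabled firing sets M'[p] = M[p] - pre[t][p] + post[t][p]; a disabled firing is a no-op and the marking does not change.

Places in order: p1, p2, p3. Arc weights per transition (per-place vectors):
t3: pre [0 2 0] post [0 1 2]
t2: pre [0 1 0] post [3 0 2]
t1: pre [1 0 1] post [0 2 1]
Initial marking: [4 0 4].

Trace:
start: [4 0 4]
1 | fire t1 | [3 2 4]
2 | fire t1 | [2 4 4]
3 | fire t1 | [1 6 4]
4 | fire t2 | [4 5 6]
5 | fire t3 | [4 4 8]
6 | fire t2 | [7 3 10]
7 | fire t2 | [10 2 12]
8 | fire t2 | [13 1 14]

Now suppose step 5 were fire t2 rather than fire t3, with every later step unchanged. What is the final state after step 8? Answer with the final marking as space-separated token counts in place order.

(re-executing from step 5 with the substitution; state before step 5: [4 5 6])
5 | fire t2 | [7 4 8]
6 | fire t2 | [10 3 10]
7 | fire t2 | [13 2 12]
8 | fire t2 | [16 1 14]

16 1 14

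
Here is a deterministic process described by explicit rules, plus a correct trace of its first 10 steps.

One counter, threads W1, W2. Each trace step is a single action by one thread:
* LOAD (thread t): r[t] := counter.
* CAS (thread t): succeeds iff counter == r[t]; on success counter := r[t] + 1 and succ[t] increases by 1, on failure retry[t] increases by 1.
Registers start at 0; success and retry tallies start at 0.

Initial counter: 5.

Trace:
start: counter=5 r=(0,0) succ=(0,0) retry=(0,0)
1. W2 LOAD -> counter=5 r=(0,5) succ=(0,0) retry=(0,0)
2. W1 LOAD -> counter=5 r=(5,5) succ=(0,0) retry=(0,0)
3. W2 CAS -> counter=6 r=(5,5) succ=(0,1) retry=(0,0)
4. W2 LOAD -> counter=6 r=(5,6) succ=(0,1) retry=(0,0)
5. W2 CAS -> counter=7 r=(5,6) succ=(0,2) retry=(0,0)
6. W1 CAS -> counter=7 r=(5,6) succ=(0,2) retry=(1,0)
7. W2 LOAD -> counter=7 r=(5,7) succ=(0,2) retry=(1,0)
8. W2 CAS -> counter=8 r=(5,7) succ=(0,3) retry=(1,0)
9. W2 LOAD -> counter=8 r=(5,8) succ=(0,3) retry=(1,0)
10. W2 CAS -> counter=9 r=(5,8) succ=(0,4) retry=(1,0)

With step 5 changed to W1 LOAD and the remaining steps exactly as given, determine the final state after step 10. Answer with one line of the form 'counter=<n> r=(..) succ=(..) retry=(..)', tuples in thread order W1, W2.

counter=9 r=(6,8) succ=(1,3) retry=(0,0)

(re-executing from step 5 with the substitution; state before step 5: counter=6 r=(5,6) succ=(0,1) retry=(0,0))
5. W1 LOAD -> counter=6 r=(6,6) succ=(0,1) retry=(0,0)
6. W1 CAS -> counter=7 r=(6,6) succ=(1,1) retry=(0,0)
7. W2 LOAD -> counter=7 r=(6,7) succ=(1,1) retry=(0,0)
8. W2 CAS -> counter=8 r=(6,7) succ=(1,2) retry=(0,0)
9. W2 LOAD -> counter=8 r=(6,8) succ=(1,2) retry=(0,0)
10. W2 CAS -> counter=9 r=(6,8) succ=(1,3) retry=(0,0)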